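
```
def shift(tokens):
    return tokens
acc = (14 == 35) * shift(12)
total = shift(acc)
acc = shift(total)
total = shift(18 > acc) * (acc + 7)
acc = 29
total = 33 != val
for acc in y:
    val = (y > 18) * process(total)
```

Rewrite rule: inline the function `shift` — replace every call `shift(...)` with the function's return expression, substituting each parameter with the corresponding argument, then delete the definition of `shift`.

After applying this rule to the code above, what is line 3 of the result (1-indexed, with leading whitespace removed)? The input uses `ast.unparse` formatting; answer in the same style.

acc = total

Transformed code:
acc = (14 == 35) * 12
total = acc
acc = total
total = (18 > acc) * (acc + 7)
acc = 29
total = 33 != val
for acc in y:
    val = (y > 18) * process(total)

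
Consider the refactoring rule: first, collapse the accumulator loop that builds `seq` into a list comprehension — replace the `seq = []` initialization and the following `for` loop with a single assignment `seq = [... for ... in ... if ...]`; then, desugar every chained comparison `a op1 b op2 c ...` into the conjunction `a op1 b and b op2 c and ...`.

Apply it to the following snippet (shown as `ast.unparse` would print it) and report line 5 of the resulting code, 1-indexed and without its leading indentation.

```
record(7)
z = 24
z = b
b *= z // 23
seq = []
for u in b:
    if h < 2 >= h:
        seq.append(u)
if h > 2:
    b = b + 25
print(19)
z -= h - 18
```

Transformed code:
record(7)
z = 24
z = b
b *= z // 23
seq = [u for u in b if h < 2 and 2 >= h]
if h > 2:
    b = b + 25
print(19)
z -= h - 18

seq = [u for u in b if h < 2 and 2 >= h]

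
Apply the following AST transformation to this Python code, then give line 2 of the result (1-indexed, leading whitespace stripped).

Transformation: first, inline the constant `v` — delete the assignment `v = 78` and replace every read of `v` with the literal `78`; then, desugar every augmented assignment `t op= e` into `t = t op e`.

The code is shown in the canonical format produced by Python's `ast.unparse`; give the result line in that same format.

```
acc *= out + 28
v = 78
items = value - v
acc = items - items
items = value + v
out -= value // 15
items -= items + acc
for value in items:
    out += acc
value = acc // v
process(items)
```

items = value - 78

Transformed code:
acc = acc * (out + 28)
items = value - 78
acc = items - items
items = value + 78
out = out - value // 15
items = items - (items + acc)
for value in items:
    out = out + acc
value = acc // 78
process(items)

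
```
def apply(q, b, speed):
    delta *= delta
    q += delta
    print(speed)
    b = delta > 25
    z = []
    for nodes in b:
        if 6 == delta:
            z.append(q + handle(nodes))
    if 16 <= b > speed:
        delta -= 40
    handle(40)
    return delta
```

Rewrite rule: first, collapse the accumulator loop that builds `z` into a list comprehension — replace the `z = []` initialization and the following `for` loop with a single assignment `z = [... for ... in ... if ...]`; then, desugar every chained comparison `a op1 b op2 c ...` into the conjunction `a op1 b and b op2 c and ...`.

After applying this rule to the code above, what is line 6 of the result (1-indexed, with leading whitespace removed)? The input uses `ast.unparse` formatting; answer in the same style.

z = [q + handle(nodes) for nodes in b if 6 == delta]

Transformed code:
def apply(q, b, speed):
    delta *= delta
    q += delta
    print(speed)
    b = delta > 25
    z = [q + handle(nodes) for nodes in b if 6 == delta]
    if 16 <= b and b > speed:
        delta -= 40
    handle(40)
    return delta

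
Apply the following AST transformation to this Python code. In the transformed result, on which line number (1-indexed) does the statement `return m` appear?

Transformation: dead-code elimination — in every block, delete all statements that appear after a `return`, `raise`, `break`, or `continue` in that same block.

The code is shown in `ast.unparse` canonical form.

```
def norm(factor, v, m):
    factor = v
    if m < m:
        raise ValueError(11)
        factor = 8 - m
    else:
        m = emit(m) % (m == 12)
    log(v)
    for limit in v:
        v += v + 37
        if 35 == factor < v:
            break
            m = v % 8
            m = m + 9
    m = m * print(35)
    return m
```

13

Transformed code:
def norm(factor, v, m):
    factor = v
    if m < m:
        raise ValueError(11)
    else:
        m = emit(m) % (m == 12)
    log(v)
    for limit in v:
        v += v + 37
        if 35 == factor < v:
            break
    m = m * print(35)
    return m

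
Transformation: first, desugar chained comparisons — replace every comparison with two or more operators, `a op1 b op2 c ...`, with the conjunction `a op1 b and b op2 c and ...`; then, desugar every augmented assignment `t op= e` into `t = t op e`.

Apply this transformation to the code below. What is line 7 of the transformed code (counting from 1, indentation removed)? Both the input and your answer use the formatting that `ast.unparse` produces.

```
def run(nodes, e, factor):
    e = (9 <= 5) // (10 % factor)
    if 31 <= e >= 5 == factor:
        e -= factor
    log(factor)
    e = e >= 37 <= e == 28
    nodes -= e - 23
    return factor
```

nodes = nodes - (e - 23)

Transformed code:
def run(nodes, e, factor):
    e = (9 <= 5) // (10 % factor)
    if 31 <= e and e >= 5 and (5 == factor):
        e = e - factor
    log(factor)
    e = e >= 37 and 37 <= e and (e == 28)
    nodes = nodes - (e - 23)
    return factor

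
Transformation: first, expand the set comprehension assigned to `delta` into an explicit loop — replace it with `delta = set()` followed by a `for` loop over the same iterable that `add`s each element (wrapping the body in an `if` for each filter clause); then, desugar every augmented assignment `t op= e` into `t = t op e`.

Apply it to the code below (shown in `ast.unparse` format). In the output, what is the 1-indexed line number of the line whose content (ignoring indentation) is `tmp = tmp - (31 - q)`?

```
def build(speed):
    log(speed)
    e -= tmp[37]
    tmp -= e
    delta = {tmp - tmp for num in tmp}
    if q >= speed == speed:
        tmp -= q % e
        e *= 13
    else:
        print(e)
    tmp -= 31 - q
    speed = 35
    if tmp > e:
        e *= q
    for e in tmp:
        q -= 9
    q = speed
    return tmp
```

Transformed code:
def build(speed):
    log(speed)
    e = e - tmp[37]
    tmp = tmp - e
    delta = set()
    for num in tmp:
        delta.add(tmp - tmp)
    if q >= speed == speed:
        tmp = tmp - q % e
        e = e * 13
    else:
        print(e)
    tmp = tmp - (31 - q)
    speed = 35
    if tmp > e:
        e = e * q
    for e in tmp:
        q = q - 9
    q = speed
    return tmp

13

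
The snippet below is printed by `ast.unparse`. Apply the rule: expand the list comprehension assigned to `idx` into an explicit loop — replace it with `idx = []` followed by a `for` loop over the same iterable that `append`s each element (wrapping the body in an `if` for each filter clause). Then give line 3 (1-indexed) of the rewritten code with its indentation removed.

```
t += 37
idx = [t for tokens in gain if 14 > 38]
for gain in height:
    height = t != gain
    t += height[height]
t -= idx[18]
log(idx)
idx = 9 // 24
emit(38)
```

Transformed code:
t += 37
idx = []
for tokens in gain:
    if 14 > 38:
        idx.append(t)
for gain in height:
    height = t != gain
    t += height[height]
t -= idx[18]
log(idx)
idx = 9 // 24
emit(38)

for tokens in gain:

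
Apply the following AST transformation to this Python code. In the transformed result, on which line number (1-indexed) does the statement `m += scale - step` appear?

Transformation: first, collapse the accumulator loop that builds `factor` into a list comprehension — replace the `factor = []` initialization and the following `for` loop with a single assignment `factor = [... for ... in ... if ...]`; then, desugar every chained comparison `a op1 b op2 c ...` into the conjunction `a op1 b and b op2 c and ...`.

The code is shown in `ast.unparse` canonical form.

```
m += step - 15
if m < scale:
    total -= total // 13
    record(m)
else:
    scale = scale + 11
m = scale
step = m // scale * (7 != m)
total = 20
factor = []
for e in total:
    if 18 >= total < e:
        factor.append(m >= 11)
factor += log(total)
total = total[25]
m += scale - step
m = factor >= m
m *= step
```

Transformed code:
m += step - 15
if m < scale:
    total -= total // 13
    record(m)
else:
    scale = scale + 11
m = scale
step = m // scale * (7 != m)
total = 20
factor = [m >= 11 for e in total if 18 >= total and total < e]
factor += log(total)
total = total[25]
m += scale - step
m = factor >= m
m *= step

13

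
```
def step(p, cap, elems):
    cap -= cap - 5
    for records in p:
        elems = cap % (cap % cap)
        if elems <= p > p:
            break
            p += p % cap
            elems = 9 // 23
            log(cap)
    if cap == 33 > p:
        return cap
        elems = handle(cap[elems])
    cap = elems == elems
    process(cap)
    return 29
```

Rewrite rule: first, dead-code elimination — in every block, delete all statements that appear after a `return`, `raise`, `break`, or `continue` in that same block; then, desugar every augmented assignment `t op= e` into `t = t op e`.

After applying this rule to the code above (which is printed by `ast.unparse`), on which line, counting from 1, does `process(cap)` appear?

10

Transformed code:
def step(p, cap, elems):
    cap = cap - (cap - 5)
    for records in p:
        elems = cap % (cap % cap)
        if elems <= p > p:
            break
    if cap == 33 > p:
        return cap
    cap = elems == elems
    process(cap)
    return 29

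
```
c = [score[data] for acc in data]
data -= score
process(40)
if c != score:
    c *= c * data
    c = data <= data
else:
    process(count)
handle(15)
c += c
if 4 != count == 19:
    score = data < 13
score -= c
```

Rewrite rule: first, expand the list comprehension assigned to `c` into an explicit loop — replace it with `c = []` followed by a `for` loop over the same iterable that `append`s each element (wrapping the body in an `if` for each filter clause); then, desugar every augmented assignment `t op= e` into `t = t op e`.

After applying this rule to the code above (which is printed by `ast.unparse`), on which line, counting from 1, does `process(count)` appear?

Transformed code:
c = []
for acc in data:
    c.append(score[data])
data = data - score
process(40)
if c != score:
    c = c * (c * data)
    c = data <= data
else:
    process(count)
handle(15)
c = c + c
if 4 != count == 19:
    score = data < 13
score = score - c

10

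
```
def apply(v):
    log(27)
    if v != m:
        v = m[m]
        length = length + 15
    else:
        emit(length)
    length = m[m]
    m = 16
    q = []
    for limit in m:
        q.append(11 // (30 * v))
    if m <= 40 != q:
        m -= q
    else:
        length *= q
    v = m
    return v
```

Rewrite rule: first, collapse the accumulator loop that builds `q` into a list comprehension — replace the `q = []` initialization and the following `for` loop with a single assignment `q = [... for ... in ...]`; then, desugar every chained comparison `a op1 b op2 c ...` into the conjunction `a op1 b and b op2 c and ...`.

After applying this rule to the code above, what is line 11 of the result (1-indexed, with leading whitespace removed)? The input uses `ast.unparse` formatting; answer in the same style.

if m <= 40 and 40 != q:

Transformed code:
def apply(v):
    log(27)
    if v != m:
        v = m[m]
        length = length + 15
    else:
        emit(length)
    length = m[m]
    m = 16
    q = [11 // (30 * v) for limit in m]
    if m <= 40 and 40 != q:
        m -= q
    else:
        length *= q
    v = m
    return v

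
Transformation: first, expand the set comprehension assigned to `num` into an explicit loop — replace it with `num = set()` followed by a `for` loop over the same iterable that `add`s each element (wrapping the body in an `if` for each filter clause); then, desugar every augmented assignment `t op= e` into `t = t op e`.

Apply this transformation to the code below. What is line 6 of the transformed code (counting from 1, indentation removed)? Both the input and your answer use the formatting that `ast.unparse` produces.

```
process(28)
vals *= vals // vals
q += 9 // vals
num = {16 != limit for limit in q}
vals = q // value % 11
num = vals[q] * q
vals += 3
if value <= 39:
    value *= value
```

Transformed code:
process(28)
vals = vals * (vals // vals)
q = q + 9 // vals
num = set()
for limit in q:
    num.add(16 != limit)
vals = q // value % 11
num = vals[q] * q
vals = vals + 3
if value <= 39:
    value = value * value

num.add(16 != limit)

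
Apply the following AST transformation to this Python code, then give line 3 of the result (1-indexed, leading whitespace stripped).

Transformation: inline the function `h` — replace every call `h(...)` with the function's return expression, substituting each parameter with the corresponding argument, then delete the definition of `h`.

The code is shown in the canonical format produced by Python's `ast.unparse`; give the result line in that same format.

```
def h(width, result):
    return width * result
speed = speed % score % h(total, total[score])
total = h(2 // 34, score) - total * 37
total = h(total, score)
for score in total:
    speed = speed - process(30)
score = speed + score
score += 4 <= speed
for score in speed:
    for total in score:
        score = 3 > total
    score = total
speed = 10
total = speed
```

Transformed code:
speed = speed % score % (total * total[score])
total = 2 // 34 * score - total * 37
total = total * score
for score in total:
    speed = speed - process(30)
score = speed + score
score += 4 <= speed
for score in speed:
    for total in score:
        score = 3 > total
    score = total
speed = 10
total = speed

total = total * score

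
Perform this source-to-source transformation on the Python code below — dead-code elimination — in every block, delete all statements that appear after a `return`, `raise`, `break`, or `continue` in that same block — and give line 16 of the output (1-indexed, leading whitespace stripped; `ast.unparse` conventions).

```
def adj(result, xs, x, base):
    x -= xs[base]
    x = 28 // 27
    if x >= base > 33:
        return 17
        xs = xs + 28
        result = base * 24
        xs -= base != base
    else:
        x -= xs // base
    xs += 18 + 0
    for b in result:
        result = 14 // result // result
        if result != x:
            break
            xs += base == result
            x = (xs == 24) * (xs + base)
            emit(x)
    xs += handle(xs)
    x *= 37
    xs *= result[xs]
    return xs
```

return xs

Transformed code:
def adj(result, xs, x, base):
    x -= xs[base]
    x = 28 // 27
    if x >= base > 33:
        return 17
    else:
        x -= xs // base
    xs += 18 + 0
    for b in result:
        result = 14 // result // result
        if result != x:
            break
    xs += handle(xs)
    x *= 37
    xs *= result[xs]
    return xs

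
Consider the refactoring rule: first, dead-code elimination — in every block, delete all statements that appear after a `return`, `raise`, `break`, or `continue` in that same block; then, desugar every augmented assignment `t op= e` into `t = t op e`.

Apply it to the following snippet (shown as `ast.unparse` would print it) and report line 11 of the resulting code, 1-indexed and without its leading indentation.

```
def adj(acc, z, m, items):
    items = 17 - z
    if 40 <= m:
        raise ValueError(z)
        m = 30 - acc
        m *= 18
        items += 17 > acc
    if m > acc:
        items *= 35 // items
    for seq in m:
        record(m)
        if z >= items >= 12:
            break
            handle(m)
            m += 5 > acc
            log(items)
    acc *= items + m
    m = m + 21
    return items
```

Transformed code:
def adj(acc, z, m, items):
    items = 17 - z
    if 40 <= m:
        raise ValueError(z)
    if m > acc:
        items = items * (35 // items)
    for seq in m:
        record(m)
        if z >= items >= 12:
            break
    acc = acc * (items + m)
    m = m + 21
    return items

acc = acc * (items + m)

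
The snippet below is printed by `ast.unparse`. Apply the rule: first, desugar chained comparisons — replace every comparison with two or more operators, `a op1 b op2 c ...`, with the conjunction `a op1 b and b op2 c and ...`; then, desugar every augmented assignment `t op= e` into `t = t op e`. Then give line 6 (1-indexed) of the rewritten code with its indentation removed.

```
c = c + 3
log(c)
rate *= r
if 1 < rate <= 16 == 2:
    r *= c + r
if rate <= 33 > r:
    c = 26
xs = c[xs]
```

if rate <= 33 and 33 > r:

Transformed code:
c = c + 3
log(c)
rate = rate * r
if 1 < rate and rate <= 16 and (16 == 2):
    r = r * (c + r)
if rate <= 33 and 33 > r:
    c = 26
xs = c[xs]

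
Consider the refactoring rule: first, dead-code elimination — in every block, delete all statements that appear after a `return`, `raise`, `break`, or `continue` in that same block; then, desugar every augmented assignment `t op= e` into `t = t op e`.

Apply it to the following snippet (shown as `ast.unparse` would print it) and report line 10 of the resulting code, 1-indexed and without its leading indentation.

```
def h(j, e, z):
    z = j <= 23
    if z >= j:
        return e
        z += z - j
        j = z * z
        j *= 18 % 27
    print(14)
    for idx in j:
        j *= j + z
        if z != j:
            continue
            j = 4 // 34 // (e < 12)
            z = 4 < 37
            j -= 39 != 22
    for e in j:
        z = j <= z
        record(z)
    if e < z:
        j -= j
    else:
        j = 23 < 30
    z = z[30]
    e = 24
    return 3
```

Transformed code:
def h(j, e, z):
    z = j <= 23
    if z >= j:
        return e
    print(14)
    for idx in j:
        j = j * (j + z)
        if z != j:
            continue
    for e in j:
        z = j <= z
        record(z)
    if e < z:
        j = j - j
    else:
        j = 23 < 30
    z = z[30]
    e = 24
    return 3

for e in j:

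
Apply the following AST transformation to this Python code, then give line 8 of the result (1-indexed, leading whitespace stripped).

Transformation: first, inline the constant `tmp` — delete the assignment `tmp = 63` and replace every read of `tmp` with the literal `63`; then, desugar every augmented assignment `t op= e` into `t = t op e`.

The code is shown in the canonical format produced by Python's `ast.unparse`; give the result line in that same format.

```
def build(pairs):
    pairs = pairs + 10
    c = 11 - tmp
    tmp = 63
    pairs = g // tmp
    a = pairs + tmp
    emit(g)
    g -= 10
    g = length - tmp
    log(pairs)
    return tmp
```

Transformed code:
def build(pairs):
    pairs = pairs + 10
    c = 11 - 63
    pairs = g // 63
    a = pairs + 63
    emit(g)
    g = g - 10
    g = length - 63
    log(pairs)
    return 63

g = length - 63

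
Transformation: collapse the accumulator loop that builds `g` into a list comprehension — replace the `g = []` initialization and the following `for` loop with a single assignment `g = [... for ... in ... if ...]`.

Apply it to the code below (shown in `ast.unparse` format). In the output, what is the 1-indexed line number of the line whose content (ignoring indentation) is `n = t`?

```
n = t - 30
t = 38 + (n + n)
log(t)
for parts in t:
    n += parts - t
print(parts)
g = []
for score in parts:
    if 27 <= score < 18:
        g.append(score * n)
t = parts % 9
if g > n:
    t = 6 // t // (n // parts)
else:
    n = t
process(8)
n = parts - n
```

12

Transformed code:
n = t - 30
t = 38 + (n + n)
log(t)
for parts in t:
    n += parts - t
print(parts)
g = [score * n for score in parts if 27 <= score < 18]
t = parts % 9
if g > n:
    t = 6 // t // (n // parts)
else:
    n = t
process(8)
n = parts - n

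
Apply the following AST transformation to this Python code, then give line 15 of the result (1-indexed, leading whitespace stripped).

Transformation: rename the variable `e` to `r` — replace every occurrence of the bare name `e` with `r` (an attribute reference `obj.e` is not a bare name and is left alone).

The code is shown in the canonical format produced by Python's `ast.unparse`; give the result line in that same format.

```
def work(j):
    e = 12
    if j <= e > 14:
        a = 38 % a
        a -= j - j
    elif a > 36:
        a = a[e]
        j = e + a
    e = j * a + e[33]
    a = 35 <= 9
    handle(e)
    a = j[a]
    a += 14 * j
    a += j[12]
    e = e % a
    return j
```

r = r % a

Transformed code:
def work(j):
    r = 12
    if j <= r > 14:
        a = 38 % a
        a -= j - j
    elif a > 36:
        a = a[r]
        j = r + a
    r = j * a + r[33]
    a = 35 <= 9
    handle(r)
    a = j[a]
    a += 14 * j
    a += j[12]
    r = r % a
    return j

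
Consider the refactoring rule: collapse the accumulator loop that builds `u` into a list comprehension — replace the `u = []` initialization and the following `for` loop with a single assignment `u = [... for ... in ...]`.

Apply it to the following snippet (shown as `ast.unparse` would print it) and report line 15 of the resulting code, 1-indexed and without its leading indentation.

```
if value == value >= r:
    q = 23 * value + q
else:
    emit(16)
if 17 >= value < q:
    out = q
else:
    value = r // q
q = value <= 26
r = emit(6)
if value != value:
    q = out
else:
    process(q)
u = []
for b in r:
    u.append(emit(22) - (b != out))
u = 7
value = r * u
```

Transformed code:
if value == value >= r:
    q = 23 * value + q
else:
    emit(16)
if 17 >= value < q:
    out = q
else:
    value = r // q
q = value <= 26
r = emit(6)
if value != value:
    q = out
else:
    process(q)
u = [emit(22) - (b != out) for b in r]
u = 7
value = r * u

u = [emit(22) - (b != out) for b in r]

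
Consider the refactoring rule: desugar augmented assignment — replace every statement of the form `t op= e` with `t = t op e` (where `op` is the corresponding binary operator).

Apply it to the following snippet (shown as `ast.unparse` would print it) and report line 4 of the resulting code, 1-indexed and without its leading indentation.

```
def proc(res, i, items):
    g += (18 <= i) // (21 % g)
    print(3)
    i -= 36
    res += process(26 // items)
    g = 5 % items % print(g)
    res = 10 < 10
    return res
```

i = i - 36

Transformed code:
def proc(res, i, items):
    g = g + (18 <= i) // (21 % g)
    print(3)
    i = i - 36
    res = res + process(26 // items)
    g = 5 % items % print(g)
    res = 10 < 10
    return res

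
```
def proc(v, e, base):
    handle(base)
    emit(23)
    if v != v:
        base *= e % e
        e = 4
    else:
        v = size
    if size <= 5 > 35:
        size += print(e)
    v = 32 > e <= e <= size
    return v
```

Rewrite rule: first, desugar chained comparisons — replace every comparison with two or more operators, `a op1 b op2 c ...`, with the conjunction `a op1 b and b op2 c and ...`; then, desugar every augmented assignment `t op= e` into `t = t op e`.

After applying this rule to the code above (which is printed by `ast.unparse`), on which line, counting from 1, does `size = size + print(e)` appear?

Transformed code:
def proc(v, e, base):
    handle(base)
    emit(23)
    if v != v:
        base = base * (e % e)
        e = 4
    else:
        v = size
    if size <= 5 and 5 > 35:
        size = size + print(e)
    v = 32 > e and e <= e and (e <= size)
    return v

10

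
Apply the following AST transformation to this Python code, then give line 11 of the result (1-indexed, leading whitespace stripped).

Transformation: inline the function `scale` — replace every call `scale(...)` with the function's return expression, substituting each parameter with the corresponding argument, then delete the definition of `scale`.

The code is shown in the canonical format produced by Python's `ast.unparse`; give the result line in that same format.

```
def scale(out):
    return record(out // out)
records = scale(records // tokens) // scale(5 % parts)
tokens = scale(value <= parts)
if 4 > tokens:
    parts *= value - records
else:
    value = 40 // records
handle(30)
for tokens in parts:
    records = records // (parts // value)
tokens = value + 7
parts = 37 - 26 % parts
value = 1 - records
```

Transformed code:
records = record(records // tokens // (records // tokens)) // record(5 % parts // (5 % parts))
tokens = record((value <= parts) // (value <= parts))
if 4 > tokens:
    parts *= value - records
else:
    value = 40 // records
handle(30)
for tokens in parts:
    records = records // (parts // value)
tokens = value + 7
parts = 37 - 26 % parts
value = 1 - records

parts = 37 - 26 % parts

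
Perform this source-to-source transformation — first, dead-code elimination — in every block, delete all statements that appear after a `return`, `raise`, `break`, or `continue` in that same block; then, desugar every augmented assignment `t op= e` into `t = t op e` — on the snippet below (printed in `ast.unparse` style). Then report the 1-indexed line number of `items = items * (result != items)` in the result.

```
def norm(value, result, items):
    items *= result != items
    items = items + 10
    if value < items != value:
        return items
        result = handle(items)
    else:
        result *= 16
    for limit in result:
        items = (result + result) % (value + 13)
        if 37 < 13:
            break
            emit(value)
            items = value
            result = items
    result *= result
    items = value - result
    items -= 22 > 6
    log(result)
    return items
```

2

Transformed code:
def norm(value, result, items):
    items = items * (result != items)
    items = items + 10
    if value < items != value:
        return items
    else:
        result = result * 16
    for limit in result:
        items = (result + result) % (value + 13)
        if 37 < 13:
            break
    result = result * result
    items = value - result
    items = items - (22 > 6)
    log(result)
    return items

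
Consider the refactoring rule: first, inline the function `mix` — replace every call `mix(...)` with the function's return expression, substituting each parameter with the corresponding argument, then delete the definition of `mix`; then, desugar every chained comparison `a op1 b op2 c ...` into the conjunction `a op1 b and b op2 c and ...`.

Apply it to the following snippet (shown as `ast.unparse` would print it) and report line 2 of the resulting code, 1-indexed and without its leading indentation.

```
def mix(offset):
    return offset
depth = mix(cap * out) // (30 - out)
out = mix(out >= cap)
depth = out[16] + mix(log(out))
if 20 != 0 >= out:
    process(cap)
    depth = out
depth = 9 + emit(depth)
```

Transformed code:
depth = cap * out // (30 - out)
out = out >= cap
depth = out[16] + log(out)
if 20 != 0 and 0 >= out:
    process(cap)
    depth = out
depth = 9 + emit(depth)

out = out >= cap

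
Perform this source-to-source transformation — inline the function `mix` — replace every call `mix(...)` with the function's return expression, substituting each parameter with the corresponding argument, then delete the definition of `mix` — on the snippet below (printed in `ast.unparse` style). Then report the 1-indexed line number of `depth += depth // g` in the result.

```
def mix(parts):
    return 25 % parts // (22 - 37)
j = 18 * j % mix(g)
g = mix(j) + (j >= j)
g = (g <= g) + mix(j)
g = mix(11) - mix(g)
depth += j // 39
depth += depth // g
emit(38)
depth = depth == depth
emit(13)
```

Transformed code:
j = 18 * j % (25 % g // (22 - 37))
g = 25 % j // (22 - 37) + (j >= j)
g = (g <= g) + 25 % j // (22 - 37)
g = 25 % 11 // (22 - 37) - 25 % g // (22 - 37)
depth += j // 39
depth += depth // g
emit(38)
depth = depth == depth
emit(13)

6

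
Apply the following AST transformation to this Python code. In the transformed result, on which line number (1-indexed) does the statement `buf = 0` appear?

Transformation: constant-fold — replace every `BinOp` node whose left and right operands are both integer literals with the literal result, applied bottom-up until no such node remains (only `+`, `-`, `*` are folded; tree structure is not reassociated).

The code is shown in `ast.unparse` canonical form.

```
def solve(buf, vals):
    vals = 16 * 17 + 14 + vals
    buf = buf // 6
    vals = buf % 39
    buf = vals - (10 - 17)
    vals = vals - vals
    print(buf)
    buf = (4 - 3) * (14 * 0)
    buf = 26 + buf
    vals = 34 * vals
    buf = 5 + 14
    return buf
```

8

Transformed code:
def solve(buf, vals):
    vals = 286 + vals
    buf = buf // 6
    vals = buf % 39
    buf = vals - -7
    vals = vals - vals
    print(buf)
    buf = 0
    buf = 26 + buf
    vals = 34 * vals
    buf = 19
    return buf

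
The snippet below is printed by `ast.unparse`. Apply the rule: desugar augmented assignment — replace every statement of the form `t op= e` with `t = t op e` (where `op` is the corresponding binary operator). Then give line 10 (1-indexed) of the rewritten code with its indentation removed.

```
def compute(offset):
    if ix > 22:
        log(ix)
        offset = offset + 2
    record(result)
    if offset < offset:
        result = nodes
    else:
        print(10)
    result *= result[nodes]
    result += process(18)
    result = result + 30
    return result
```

Transformed code:
def compute(offset):
    if ix > 22:
        log(ix)
        offset = offset + 2
    record(result)
    if offset < offset:
        result = nodes
    else:
        print(10)
    result = result * result[nodes]
    result = result + process(18)
    result = result + 30
    return result

result = result * result[nodes]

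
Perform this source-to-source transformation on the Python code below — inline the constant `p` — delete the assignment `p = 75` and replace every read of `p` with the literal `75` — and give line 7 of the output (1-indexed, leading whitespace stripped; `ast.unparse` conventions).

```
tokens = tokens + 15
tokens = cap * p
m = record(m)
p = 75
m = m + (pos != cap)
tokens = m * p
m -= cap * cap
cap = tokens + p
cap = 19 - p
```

Transformed code:
tokens = tokens + 15
tokens = cap * 75
m = record(m)
m = m + (pos != cap)
tokens = m * 75
m -= cap * cap
cap = tokens + 75
cap = 19 - 75

cap = tokens + 75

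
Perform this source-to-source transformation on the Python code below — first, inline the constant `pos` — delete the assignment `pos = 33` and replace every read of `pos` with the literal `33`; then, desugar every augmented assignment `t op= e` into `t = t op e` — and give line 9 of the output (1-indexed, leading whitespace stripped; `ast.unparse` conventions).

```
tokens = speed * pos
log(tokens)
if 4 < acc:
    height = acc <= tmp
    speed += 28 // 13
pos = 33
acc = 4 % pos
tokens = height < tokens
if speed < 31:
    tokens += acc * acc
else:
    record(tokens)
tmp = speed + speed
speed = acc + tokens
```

Transformed code:
tokens = speed * 33
log(tokens)
if 4 < acc:
    height = acc <= tmp
    speed = speed + 28 // 13
acc = 4 % 33
tokens = height < tokens
if speed < 31:
    tokens = tokens + acc * acc
else:
    record(tokens)
tmp = speed + speed
speed = acc + tokens

tokens = tokens + acc * acc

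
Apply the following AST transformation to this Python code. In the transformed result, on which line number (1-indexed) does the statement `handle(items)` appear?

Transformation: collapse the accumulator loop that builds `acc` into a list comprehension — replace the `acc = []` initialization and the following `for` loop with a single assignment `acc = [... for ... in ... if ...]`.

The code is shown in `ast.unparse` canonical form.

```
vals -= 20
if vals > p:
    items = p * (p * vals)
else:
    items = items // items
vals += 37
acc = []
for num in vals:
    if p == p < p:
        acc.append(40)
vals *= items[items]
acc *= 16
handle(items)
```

10

Transformed code:
vals -= 20
if vals > p:
    items = p * (p * vals)
else:
    items = items // items
vals += 37
acc = [40 for num in vals if p == p < p]
vals *= items[items]
acc *= 16
handle(items)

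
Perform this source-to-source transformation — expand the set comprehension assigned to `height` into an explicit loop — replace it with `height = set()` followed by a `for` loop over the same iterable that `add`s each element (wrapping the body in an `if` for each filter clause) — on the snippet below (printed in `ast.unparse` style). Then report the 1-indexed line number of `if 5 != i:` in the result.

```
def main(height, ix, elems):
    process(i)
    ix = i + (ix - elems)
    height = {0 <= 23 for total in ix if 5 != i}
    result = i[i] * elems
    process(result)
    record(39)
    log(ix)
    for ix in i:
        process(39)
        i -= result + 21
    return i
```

6

Transformed code:
def main(height, ix, elems):
    process(i)
    ix = i + (ix - elems)
    height = set()
    for total in ix:
        if 5 != i:
            height.add(0 <= 23)
    result = i[i] * elems
    process(result)
    record(39)
    log(ix)
    for ix in i:
        process(39)
        i -= result + 21
    return i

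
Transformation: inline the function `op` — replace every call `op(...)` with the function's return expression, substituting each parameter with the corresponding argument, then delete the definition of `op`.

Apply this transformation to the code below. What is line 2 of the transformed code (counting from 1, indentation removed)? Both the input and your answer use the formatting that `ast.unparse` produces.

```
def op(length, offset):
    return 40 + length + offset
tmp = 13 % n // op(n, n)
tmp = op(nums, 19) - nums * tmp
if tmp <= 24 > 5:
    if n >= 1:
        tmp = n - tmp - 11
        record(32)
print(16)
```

tmp = 40 + nums + 19 - nums * tmp

Transformed code:
tmp = 13 % n // (40 + n + n)
tmp = 40 + nums + 19 - nums * tmp
if tmp <= 24 > 5:
    if n >= 1:
        tmp = n - tmp - 11
        record(32)
print(16)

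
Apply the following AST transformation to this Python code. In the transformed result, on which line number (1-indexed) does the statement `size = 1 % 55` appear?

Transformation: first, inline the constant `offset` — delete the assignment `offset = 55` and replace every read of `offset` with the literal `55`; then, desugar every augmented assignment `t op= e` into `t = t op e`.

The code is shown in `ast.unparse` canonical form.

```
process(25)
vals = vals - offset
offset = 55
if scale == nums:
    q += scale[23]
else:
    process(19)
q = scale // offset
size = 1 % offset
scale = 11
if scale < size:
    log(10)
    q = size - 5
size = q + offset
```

8

Transformed code:
process(25)
vals = vals - 55
if scale == nums:
    q = q + scale[23]
else:
    process(19)
q = scale // 55
size = 1 % 55
scale = 11
if scale < size:
    log(10)
    q = size - 5
size = q + 55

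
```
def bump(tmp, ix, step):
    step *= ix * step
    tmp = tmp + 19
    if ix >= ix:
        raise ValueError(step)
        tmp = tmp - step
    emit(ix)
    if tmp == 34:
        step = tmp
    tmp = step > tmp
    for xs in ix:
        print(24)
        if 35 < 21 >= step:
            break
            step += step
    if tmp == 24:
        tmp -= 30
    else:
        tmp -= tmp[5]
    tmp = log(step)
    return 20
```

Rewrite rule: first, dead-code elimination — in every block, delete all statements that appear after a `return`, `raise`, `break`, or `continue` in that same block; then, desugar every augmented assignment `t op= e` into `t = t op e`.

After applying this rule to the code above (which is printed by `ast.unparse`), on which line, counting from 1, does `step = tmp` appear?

8

Transformed code:
def bump(tmp, ix, step):
    step = step * (ix * step)
    tmp = tmp + 19
    if ix >= ix:
        raise ValueError(step)
    emit(ix)
    if tmp == 34:
        step = tmp
    tmp = step > tmp
    for xs in ix:
        print(24)
        if 35 < 21 >= step:
            break
    if tmp == 24:
        tmp = tmp - 30
    else:
        tmp = tmp - tmp[5]
    tmp = log(step)
    return 20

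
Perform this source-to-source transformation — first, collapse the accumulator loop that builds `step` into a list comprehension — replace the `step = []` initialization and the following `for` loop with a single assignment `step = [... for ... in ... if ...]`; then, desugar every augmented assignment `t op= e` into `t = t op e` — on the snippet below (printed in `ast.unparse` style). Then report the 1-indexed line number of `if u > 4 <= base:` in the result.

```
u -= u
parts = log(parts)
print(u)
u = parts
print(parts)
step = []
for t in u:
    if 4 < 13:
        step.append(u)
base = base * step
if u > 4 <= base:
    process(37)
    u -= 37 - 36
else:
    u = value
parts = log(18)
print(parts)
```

Transformed code:
u = u - u
parts = log(parts)
print(u)
u = parts
print(parts)
step = [u for t in u if 4 < 13]
base = base * step
if u > 4 <= base:
    process(37)
    u = u - (37 - 36)
else:
    u = value
parts = log(18)
print(parts)

8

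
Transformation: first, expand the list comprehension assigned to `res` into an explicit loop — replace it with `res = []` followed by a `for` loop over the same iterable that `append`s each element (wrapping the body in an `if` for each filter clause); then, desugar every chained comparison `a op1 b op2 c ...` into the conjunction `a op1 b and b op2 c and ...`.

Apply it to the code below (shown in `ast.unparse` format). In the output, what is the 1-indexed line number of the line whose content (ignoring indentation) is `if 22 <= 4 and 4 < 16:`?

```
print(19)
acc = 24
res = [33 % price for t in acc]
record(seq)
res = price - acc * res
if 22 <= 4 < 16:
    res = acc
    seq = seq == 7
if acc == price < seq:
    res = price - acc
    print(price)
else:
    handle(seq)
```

Transformed code:
print(19)
acc = 24
res = []
for t in acc:
    res.append(33 % price)
record(seq)
res = price - acc * res
if 22 <= 4 and 4 < 16:
    res = acc
    seq = seq == 7
if acc == price and price < seq:
    res = price - acc
    print(price)
else:
    handle(seq)

8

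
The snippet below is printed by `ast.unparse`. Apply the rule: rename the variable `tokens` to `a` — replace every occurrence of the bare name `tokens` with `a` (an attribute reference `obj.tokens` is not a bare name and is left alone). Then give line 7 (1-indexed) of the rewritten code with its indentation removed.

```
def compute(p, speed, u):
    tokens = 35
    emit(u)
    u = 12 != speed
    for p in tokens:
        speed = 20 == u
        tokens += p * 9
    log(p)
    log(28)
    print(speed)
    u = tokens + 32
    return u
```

a += p * 9

Transformed code:
def compute(p, speed, u):
    a = 35
    emit(u)
    u = 12 != speed
    for p in a:
        speed = 20 == u
        a += p * 9
    log(p)
    log(28)
    print(speed)
    u = a + 32
    return u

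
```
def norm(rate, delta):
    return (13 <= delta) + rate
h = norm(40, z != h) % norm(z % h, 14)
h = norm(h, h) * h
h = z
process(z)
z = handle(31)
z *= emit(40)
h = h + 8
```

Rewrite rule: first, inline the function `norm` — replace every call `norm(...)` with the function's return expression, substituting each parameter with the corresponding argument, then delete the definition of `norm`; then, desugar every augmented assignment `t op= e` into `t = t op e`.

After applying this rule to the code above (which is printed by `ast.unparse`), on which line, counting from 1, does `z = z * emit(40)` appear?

Transformed code:
h = ((13 <= (z != h)) + 40) % ((13 <= 14) + z % h)
h = ((13 <= h) + h) * h
h = z
process(z)
z = handle(31)
z = z * emit(40)
h = h + 8

6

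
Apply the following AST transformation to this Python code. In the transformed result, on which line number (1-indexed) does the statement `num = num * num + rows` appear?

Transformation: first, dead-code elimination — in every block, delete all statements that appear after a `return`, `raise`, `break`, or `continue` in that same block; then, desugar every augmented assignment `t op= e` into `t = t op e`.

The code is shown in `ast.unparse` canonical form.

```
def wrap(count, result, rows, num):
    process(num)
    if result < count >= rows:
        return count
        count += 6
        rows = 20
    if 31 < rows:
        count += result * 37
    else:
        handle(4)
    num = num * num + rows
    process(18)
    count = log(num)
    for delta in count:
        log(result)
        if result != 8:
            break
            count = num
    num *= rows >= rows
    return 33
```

9

Transformed code:
def wrap(count, result, rows, num):
    process(num)
    if result < count >= rows:
        return count
    if 31 < rows:
        count = count + result * 37
    else:
        handle(4)
    num = num * num + rows
    process(18)
    count = log(num)
    for delta in count:
        log(result)
        if result != 8:
            break
    num = num * (rows >= rows)
    return 33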